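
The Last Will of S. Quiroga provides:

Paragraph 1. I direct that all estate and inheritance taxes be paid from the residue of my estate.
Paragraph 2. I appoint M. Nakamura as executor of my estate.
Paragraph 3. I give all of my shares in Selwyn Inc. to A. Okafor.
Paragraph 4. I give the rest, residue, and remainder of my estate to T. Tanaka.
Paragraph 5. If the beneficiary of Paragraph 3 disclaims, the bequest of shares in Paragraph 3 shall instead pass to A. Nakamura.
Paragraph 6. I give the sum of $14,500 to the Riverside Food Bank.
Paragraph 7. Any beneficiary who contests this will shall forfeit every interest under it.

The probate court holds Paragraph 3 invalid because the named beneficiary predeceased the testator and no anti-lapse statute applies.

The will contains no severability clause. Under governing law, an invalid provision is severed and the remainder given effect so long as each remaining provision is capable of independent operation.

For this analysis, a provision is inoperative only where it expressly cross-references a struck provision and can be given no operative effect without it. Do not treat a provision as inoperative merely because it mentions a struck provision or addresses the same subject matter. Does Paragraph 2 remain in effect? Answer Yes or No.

Yes

Paragraph 3 is struck. Paragraph 5 operates only by reference to Paragraph 3, so it falls with Paragraph 3. With no severability clause, the stated default rule severs what cannot stand and enforces each remaining provision that can operate on its own. That leaves Paragraph 1, Paragraph 2, Paragraph 4, Paragraph 6, and Paragraph 7 in effect. Paragraph 2 is among the surviving provisions, so the answer is yes.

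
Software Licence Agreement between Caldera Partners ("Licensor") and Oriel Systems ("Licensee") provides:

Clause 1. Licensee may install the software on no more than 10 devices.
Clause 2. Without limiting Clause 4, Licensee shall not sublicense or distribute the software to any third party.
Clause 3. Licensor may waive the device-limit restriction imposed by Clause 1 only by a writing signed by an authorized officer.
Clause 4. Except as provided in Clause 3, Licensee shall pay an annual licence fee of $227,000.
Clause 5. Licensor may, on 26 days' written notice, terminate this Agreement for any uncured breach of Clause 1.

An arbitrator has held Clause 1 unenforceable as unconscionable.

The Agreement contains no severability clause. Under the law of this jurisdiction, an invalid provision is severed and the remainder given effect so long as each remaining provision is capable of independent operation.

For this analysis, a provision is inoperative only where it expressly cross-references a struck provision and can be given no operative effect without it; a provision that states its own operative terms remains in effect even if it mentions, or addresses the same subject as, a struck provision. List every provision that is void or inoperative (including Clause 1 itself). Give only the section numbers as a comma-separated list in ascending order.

Clause 1 is struck. Clause 3 merely fixes the waiver condition for Clause 1; with Clause 1 gone it has nothing to operate on and falls away. The only function of Clause 5 is the termination right for breach of Clause 1, so it cannot stand once Clause 1 is removed. Clause 4 mentions Clause 3 but its own obligation stands independently of Clause 3, so Clause 4 is not affected. Under the stated default rule, only provisions that cannot operate independently fall away; the rest are enforced. That leaves Clause 2 and Clause 4 in effect.

1, 3, 5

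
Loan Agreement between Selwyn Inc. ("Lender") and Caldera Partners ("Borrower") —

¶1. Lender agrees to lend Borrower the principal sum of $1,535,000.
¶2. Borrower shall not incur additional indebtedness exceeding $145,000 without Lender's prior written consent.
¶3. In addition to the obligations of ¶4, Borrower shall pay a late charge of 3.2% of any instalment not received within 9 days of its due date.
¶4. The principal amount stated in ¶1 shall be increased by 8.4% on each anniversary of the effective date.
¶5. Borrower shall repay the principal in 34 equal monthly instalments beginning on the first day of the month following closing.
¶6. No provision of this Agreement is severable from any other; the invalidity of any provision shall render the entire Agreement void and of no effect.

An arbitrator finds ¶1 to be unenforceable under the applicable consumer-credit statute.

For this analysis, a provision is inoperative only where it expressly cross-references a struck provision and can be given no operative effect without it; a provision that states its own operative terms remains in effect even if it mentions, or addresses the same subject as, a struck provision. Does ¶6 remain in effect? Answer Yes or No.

No

¶1 is struck. ¶4 operates only by reference to ¶1, so it falls with ¶1. ¶6 provides that the Agreement is not severable, so the invalidity of any one provision voids the entire Agreement. No provision of the Agreement survives. ¶6 is among the inoperative provisions, so the answer is no.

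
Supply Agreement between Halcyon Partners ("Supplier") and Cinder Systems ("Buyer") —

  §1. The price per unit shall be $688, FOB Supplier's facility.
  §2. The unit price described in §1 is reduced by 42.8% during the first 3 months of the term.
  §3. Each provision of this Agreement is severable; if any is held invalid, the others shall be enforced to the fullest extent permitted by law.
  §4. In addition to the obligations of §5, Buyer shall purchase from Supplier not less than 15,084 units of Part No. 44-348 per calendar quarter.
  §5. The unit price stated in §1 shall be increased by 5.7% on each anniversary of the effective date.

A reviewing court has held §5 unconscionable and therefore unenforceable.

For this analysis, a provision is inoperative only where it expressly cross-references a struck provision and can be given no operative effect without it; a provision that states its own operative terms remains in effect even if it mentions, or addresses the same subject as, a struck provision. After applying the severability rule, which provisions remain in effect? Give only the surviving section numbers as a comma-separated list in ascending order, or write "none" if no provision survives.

§5 is struck. §4 mentions §5 but its own obligation stands independently of §5, so §4 is not affected. No other provision's operative terms depend on §5. Under the severability clause in §3, the remaining provisions continue in force. The provisions still in force are §1, §2, §3, and §4.

1, 2, 3, 4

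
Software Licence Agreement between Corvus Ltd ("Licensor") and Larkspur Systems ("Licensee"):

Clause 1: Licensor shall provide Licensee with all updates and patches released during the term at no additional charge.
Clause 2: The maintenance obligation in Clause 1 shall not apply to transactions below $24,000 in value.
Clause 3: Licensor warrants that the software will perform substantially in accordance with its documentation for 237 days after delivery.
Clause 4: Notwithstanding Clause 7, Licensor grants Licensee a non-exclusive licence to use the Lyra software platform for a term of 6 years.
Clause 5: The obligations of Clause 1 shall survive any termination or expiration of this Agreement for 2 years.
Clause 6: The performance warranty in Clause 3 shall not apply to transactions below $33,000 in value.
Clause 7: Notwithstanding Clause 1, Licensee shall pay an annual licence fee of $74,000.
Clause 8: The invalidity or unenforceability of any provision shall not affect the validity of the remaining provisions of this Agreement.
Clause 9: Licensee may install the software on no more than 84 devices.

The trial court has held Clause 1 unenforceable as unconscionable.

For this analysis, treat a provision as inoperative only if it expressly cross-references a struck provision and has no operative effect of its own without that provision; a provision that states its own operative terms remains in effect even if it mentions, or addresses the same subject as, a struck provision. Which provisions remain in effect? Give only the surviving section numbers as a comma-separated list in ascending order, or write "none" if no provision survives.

Clause 1 is struck. Clause 2 operates only by reference to Clause 1, so it falls with Clause 1. Clause 5 merely fixes the survival period for Clause 1; with Clause 1 gone it has nothing to operate on and falls away. Although Clause 7 refers to Clause 1, its operative terms do not depend on Clause 1, so it remains in effect. Clause 8 is a severability clause and preserves every provision that can still be given independent effect. Clause 3, Clause 4, Clause 6, Clause 7, Clause 8, and Clause 9 remain in effect.

3, 4, 6, 7, 8, 9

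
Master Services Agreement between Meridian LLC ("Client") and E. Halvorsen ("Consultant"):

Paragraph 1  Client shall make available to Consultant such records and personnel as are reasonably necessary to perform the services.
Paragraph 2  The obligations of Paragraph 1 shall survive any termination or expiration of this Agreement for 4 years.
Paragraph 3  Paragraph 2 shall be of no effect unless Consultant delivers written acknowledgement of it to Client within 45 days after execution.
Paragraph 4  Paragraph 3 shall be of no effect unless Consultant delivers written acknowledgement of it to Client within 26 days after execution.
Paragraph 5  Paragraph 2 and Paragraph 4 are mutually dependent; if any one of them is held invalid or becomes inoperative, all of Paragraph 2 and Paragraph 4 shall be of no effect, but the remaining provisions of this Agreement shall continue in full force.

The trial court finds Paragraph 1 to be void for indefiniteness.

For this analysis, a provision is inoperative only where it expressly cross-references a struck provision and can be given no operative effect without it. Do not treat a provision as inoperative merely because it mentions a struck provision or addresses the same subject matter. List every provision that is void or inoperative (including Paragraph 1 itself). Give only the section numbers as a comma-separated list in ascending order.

1, 2, 3, 4

Paragraph 1 is struck. Paragraph 2 merely fixes the survival period for Paragraph 1; with Paragraph 1 gone it has nothing to operate on and falls away. Paragraph 3 has no operative effect of its own apart from Paragraph 2 and is therefore inoperative. The only function of Paragraph 4 is the acknowledgement condition for Paragraph 3, so it cannot stand once Paragraph 3 is removed. Paragraph 5 declares Paragraph 2 and Paragraph 4 mutually dependent; since one of them has fallen, all of them are of no effect. The remainder continues in force under Paragraph 5. Only Paragraph 5 remains in effect.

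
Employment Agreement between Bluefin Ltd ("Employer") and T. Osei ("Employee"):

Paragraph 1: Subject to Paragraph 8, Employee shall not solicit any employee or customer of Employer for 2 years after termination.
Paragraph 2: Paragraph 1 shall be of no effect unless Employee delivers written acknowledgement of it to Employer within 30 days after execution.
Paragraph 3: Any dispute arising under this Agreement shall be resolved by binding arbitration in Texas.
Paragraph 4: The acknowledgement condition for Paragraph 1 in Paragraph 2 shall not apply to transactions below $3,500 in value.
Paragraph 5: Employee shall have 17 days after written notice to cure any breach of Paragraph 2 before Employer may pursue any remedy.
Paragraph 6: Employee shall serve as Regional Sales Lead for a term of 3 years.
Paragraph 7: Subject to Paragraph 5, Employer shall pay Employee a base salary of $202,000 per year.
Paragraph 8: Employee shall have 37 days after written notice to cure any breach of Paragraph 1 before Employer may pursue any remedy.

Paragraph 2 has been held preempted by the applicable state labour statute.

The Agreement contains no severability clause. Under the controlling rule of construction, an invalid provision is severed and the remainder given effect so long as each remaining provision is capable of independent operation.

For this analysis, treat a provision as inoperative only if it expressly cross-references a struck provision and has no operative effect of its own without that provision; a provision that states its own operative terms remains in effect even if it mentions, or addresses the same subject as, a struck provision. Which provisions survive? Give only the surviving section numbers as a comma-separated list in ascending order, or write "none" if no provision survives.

Paragraph 2 is struck. The whole of Paragraph 4 is the carve-out from the acknowledgement condition for Paragraph 1, defined by reference to Paragraph 2, so Paragraph 4 cannot stand once Paragraph 2 is removed. Paragraph 5 merely fixes the cure period for breach of Paragraph 2; with Paragraph 2 gone it has nothing to operate on and falls away. Paragraph 7 mentions Paragraph 5 but its own obligation stands independently of Paragraph 5, so Paragraph 7 is not affected. Under the stated default rule, only provisions that cannot operate independently fall away; the rest are enforced. That leaves Paragraph 1, Paragraph 3, Paragraph 6, Paragraph 7, and Paragraph 8 in effect.

1, 3, 6, 7, 8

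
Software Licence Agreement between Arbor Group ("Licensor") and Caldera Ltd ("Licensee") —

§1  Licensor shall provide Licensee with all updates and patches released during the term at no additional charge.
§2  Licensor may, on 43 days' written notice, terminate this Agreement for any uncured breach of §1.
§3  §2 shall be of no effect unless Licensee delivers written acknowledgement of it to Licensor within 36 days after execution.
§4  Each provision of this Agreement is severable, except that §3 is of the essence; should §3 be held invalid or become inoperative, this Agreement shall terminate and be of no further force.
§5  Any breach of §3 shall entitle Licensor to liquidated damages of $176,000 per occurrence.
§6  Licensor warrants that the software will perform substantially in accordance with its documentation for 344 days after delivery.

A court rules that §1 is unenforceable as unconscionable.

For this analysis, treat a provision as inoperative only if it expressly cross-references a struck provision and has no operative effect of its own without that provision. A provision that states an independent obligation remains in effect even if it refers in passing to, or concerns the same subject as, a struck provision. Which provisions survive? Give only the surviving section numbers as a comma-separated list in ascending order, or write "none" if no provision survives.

§1 is struck. §2 merely fixes the termination right for breach of §1; with §1 gone it has nothing to operate on and falls away. §3 operates only by reference to §2, so it falls with §2. The whole of §5 is the liquidated-damages amount, defined by reference to §3, so §5 cannot stand once §3 is removed. §4 makes §3 an essential term, and §3 has been rendered inoperative by the cascade; under §4, the entire Agreement is therefore void. No provision of the Agreement survives.

none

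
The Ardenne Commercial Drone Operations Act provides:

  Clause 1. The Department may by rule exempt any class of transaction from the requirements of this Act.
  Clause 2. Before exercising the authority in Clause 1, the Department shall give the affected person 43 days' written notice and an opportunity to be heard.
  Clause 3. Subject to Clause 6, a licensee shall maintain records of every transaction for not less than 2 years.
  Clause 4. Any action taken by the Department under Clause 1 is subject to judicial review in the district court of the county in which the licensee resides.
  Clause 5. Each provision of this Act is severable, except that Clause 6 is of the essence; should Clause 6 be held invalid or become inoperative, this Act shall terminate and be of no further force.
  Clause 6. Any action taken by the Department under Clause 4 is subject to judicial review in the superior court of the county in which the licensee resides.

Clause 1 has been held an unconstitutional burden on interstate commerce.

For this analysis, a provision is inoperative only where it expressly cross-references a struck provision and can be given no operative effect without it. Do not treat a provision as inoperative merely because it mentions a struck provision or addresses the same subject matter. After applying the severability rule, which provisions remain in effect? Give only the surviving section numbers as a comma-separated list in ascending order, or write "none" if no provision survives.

Clause 1 is struck. Clause 2 has no operative effect of its own apart from Clause 1 and is therefore inoperative. The only function of Clause 4 is the judicial-review right for Clause 1, so it cannot stand once Clause 1 is removed. The only function of Clause 6 is the judicial-review right for Clause 4, so it cannot stand once Clause 4 is removed. Clause 5 makes Clause 6 an essential term, and Clause 6 has been rendered inoperative by the cascade; under Clause 5, the entire Act is therefore void. No provision of the Act survives.

none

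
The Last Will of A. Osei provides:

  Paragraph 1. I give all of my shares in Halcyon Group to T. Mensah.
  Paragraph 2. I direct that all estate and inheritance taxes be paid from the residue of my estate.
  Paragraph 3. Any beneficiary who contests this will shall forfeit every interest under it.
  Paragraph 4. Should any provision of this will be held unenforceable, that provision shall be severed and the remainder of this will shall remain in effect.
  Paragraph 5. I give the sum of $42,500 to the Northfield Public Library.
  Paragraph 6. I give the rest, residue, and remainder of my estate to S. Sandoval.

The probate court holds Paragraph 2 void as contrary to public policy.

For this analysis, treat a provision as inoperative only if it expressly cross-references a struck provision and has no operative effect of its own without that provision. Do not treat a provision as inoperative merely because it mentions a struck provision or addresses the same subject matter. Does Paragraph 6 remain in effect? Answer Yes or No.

Paragraph 2 is struck. No other provision's operative terms depend on Paragraph 2. Under the severability clause in Paragraph 4, the remaining provisions continue in force. That leaves Paragraph 1, Paragraph 3, Paragraph 4, Paragraph 5, and Paragraph 6 in effect. Paragraph 6 is among the surviving provisions, so the answer is yes.

Yes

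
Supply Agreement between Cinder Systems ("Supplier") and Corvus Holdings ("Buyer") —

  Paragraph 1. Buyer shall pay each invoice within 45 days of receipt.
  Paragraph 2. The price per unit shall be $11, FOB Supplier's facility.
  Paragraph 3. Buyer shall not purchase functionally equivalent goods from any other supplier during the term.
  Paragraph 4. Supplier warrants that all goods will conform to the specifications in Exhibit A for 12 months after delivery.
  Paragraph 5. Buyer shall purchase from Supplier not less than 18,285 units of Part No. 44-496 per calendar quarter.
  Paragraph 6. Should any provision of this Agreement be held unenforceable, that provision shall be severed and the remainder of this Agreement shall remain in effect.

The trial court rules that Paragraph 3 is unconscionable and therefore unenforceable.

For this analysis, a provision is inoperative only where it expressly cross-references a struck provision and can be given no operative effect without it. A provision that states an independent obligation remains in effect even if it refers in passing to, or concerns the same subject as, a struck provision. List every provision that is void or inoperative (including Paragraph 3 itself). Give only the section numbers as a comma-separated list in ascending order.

3

Paragraph 3 is struck. Nothing else in the Agreement is defined by reference to Paragraph 3. Under the severability clause in Paragraph 6, the remaining provisions continue in force. Paragraph 1, Paragraph 2, Paragraph 4, Paragraph 5, and Paragraph 6 remain in effect.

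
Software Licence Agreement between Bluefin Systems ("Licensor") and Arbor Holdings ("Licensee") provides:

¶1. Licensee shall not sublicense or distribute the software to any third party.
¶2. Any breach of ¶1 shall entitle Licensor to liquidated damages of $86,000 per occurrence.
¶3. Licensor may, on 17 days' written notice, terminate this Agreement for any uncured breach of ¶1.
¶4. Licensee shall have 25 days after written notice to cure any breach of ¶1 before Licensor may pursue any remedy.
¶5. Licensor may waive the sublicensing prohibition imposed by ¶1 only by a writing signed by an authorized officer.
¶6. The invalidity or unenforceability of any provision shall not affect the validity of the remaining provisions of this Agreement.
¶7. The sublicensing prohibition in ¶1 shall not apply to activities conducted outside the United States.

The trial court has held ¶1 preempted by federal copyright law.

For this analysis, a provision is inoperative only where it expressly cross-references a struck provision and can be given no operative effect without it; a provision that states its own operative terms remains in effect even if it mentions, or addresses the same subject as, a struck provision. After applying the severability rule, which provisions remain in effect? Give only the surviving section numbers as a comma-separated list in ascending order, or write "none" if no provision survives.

¶1 is struck. ¶2 operates only by reference to ¶1, so it falls with ¶1. The only function of ¶3 is the termination right for breach of ¶1, so it cannot stand once ¶1 is removed. ¶4 has no operative effect of its own apart from ¶1 and is therefore inoperative. ¶5 merely fixes the waiver condition for ¶1; with ¶1 gone it has nothing to operate on and falls away. ¶7 does nothing except set the carve-out from the sublicensing prohibition by reference to ¶1; with ¶1 gone it has no independent effect and is inoperative. ¶6 is a severability clause and preserves every provision that can still be given independent effect. Only ¶6 remains in effect.

6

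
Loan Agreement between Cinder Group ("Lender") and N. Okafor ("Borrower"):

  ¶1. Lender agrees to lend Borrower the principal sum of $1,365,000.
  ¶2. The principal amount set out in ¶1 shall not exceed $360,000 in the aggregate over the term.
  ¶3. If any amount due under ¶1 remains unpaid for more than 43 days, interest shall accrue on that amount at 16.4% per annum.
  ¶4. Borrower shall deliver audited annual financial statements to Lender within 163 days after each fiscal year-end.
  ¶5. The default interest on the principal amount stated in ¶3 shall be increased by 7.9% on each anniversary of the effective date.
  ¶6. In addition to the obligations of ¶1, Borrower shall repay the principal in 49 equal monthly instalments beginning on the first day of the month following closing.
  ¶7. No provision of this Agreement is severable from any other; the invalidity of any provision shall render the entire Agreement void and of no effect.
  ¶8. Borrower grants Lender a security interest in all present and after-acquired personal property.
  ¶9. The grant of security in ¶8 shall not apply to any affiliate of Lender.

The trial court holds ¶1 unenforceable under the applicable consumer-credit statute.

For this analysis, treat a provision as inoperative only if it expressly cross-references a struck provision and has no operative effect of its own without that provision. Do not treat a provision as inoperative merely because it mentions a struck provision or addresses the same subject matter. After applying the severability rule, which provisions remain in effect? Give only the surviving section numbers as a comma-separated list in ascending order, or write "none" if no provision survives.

¶1 is struck. The whole of ¶2 is the aggregate cap on the principal amount, defined by reference to ¶1, so ¶2 cannot stand once ¶1 is removed. ¶3 operates only by reference to ¶1, so it falls with ¶1. ¶5 operates only by reference to ¶3, so it falls with ¶3. ¶7 provides that the Agreement is not severable, so the invalidity of any one provision voids the entire Agreement. No provision of the Agreement survives.

none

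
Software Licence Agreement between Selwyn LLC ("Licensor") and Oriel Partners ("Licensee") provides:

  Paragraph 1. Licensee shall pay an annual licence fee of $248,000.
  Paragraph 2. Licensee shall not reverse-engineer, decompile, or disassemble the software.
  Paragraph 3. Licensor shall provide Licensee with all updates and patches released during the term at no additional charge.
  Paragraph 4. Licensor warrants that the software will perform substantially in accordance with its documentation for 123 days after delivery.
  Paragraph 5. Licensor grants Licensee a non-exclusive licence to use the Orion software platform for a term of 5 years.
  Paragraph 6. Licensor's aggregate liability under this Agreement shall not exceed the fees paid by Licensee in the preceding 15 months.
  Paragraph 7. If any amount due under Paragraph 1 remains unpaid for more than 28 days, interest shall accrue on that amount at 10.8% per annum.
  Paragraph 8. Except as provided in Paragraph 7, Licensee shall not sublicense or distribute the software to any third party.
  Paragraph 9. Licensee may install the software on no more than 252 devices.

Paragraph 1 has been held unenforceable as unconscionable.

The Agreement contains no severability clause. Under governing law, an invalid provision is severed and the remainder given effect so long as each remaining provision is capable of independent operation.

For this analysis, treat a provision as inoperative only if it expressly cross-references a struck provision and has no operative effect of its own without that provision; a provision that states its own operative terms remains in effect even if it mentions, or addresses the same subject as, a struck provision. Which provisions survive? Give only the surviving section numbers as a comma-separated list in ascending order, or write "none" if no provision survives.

2, 3, 4, 5, 6, 8, 9

Paragraph 1 is struck. The whole of Paragraph 7 is the default interest on the licence fee, defined by reference to Paragraph 1, so Paragraph 7 cannot stand once Paragraph 1 is removed. Although Paragraph 8 refers to Paragraph 7, its operative terms do not depend on Paragraph 7, so it remains in effect. Under the stated default rule, only provisions that cannot operate independently fall away; the rest are enforced. Paragraph 2, Paragraph 3, Paragraph 4, Paragraph 5, Paragraph 6, Paragraph 8, and Paragraph 9 remain in effect.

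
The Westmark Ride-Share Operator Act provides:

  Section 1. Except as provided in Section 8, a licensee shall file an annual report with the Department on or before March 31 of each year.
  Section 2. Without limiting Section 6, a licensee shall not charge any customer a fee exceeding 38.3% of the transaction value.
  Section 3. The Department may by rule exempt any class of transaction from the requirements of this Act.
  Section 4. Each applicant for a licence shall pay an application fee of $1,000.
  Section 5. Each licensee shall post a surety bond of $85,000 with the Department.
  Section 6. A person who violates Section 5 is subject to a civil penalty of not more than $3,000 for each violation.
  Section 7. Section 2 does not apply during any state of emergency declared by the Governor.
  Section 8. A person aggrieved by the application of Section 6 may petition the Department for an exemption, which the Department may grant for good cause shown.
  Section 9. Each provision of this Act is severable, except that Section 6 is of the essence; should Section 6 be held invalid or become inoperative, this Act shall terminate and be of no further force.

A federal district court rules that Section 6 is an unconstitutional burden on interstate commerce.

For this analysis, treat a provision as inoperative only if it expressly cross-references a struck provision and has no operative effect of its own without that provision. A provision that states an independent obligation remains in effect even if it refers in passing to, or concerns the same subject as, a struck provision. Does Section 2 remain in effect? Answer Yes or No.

No

Section 6 is struck. Section 8 has no operative effect of its own apart from Section 6 and is therefore inoperative. Section 9 makes Section 6 an essential term, and Section 6 is the provision held invalid; under Section 9, the entire Act is therefore void. No provision of the Act survives. Section 2 is among the inoperative provisions, so the answer is no.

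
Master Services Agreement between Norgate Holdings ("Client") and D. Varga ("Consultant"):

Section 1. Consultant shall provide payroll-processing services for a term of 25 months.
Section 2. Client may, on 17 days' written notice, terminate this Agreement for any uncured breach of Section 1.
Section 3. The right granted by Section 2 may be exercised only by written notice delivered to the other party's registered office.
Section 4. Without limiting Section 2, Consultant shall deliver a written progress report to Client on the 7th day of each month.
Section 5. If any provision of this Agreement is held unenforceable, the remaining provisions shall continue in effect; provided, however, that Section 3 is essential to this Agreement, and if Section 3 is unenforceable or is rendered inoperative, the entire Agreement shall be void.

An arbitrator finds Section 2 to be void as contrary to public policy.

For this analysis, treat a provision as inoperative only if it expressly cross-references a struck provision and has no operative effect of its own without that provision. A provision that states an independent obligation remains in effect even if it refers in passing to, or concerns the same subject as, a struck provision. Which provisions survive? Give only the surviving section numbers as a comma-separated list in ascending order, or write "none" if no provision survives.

none

Section 2 is struck. The only function of Section 3 is the notice requirement for Section 2, so it cannot stand once Section 2 is removed. Section 5 makes Section 3 an essential term, and Section 3 has been rendered inoperative by the cascade; under Section 5, the entire Agreement is therefore void. No provision of the Agreement survives.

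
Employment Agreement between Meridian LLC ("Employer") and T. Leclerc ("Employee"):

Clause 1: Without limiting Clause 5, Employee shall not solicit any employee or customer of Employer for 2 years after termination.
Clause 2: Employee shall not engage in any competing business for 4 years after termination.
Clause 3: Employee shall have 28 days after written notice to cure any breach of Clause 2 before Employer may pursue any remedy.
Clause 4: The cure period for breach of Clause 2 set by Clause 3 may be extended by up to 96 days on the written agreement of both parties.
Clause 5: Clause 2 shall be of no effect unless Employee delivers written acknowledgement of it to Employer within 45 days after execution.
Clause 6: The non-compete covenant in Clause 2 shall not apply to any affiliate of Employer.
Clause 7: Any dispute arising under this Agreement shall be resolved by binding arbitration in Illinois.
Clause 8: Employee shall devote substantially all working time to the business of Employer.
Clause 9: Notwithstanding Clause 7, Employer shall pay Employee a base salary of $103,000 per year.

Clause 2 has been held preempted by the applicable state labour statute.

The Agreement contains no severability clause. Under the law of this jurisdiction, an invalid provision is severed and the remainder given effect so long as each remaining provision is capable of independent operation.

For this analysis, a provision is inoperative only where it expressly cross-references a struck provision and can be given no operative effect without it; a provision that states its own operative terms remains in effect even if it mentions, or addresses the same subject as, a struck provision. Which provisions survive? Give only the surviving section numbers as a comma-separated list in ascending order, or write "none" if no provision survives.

Clause 2 is struck. Clause 3 has no operative effect of its own apart from Clause 2 and is therefore inoperative. Clause 5 has no operative effect of its own apart from Clause 2 and is therefore inoperative. Clause 6 does nothing except set the carve-out from the non-compete covenant by reference to Clause 2; with Clause 2 gone it has no independent effect and is inoperative. Clause 4 does nothing except set the extension of the cure period for breach of Clause 2 by reference to Clause 3; with Clause 3 gone it has no independent effect and is inoperative. Although Clause 1 refers to Clause 5, its operative terms do not depend on Clause 5, so it remains in effect. Under the stated default rule, only provisions that cannot operate independently fall away; the rest are enforced. The provisions still in force are Clause 1, Clause 7, Clause 8, and Clause 9.

1, 7, 8, 9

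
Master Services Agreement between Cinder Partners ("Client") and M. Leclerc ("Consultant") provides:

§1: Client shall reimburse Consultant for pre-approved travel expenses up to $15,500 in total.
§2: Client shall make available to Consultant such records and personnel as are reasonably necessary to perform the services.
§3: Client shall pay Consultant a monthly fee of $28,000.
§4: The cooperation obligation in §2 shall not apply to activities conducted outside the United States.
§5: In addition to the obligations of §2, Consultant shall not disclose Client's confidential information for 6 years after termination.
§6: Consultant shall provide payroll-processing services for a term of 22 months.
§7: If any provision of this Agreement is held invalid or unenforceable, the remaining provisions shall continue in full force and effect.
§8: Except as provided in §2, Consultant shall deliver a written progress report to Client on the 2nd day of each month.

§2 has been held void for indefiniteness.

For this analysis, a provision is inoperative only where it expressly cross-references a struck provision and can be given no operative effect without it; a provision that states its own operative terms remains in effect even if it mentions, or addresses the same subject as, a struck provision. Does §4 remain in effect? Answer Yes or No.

§2 is struck. §4 does nothing except set the carve-out from the cooperation obligation by reference to §2; with §2 gone it has no independent effect and is inoperative. §8 mentions §2 but its own obligation stands independently of §2, so §8 is not affected. Although §5 refers to §2, its operative terms do not depend on §2, so it remains in effect. §7 is a severability clause and preserves every provision that can still be given independent effect. The provisions still in force are §1, §3, §5, §6, §7, and §8. §4 is among the inoperative provisions, so the answer is no.

No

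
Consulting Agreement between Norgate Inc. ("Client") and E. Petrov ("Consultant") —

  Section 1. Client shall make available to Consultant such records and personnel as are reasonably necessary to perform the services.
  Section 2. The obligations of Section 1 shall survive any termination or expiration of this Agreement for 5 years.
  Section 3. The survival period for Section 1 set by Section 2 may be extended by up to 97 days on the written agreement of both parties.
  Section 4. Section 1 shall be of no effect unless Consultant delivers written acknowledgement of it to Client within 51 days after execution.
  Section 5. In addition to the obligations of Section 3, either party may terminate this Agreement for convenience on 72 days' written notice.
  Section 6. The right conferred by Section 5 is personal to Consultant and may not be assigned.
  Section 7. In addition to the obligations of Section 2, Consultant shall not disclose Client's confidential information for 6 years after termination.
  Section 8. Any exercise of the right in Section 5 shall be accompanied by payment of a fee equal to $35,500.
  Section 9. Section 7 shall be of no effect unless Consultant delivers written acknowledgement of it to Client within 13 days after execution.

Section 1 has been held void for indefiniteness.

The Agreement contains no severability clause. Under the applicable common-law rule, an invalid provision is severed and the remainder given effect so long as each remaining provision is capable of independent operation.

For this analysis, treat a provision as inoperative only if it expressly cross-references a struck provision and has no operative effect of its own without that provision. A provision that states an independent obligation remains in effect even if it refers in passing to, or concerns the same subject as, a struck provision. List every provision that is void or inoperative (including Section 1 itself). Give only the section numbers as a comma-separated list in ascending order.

Section 1 is struck. Section 2 operates only by reference to Section 1, so it falls with Section 1. Section 4 merely fixes the acknowledgement condition for Section 1; with Section 1 gone it has nothing to operate on and falls away. Section 3 has no operative effect of its own apart from Section 2 and is therefore inoperative. Section 5 mentions Section 3 but its own obligation stands independently of Section 3, so Section 5 is not affected. Section 7 mentions Section 2 but its own obligation stands independently of Section 2, so Section 7 is not affected. With no severability clause, the stated default rule severs what cannot stand and enforces each remaining provision that can operate on its own. The provisions still in force are Section 5, Section 6, Section 7, Section 8, and Section 9.

1, 2, 3, 4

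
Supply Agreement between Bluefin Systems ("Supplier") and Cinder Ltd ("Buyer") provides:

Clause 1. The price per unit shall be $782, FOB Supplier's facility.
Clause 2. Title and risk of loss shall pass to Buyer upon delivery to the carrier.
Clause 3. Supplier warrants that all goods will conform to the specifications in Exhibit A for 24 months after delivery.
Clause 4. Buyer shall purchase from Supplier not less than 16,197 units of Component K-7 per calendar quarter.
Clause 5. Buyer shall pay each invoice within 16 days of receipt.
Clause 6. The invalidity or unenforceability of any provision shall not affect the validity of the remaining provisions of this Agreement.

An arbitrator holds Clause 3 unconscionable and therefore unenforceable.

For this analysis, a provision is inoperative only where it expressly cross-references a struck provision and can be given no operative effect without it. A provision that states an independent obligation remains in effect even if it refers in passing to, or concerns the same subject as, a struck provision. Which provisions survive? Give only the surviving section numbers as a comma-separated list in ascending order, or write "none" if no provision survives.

1, 2, 4, 5, 6

Clause 3 is struck. No other provision's operative terms depend on Clause 3. Clause 6 is a severability clause and preserves every provision that can still be given independent effect. The provisions still in force are Clause 1, Clause 2, Clause 4, Clause 5, and Clause 6.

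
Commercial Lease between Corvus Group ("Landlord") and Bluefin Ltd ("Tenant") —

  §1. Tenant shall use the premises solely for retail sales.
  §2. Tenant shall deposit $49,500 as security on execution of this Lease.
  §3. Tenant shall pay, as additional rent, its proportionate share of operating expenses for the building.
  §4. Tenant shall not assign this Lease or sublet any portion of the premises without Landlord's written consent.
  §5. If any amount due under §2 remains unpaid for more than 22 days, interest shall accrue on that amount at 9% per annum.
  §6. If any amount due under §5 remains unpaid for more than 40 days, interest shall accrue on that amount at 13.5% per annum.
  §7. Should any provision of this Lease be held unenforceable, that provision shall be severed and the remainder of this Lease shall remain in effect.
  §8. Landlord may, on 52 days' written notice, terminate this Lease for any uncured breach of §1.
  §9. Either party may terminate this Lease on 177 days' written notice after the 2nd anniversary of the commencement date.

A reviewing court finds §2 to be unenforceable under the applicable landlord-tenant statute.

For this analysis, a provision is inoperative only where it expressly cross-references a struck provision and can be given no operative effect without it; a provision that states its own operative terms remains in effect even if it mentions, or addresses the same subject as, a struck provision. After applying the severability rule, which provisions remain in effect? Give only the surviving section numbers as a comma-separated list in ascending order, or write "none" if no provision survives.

1, 3, 4, 7, 8, 9

§2 is struck. §5 has no operative effect of its own apart from §2 and is therefore inoperative. §6 operates only by reference to §5, so it falls with §5. Under the severability clause in §7, the remaining provisions continue in force. §1, §3, §4, §7, §8, and §9 remain in effect.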